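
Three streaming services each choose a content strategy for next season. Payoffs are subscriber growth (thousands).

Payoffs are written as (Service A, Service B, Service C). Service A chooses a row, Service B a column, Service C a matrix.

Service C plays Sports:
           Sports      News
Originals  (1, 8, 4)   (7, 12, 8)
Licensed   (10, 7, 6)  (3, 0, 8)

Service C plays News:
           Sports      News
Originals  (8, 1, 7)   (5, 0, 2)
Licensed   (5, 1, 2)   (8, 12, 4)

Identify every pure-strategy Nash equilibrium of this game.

Check each profile: it is a Nash equilibrium iff no player can strictly gain by switching unilaterally.
(Originals, Sports, Sports): Service A can switch to Licensed (1 → 10). Not NE.
(Originals, Sports, News): Service A gets 8, best alternative 5; Service B gets 1, best alternative 0; Service C gets 7, best alternative 4. No profitable deviation — NE.
(Originals, News, Sports): Service A gets 7, best alternative 3; Service B gets 12, best alternative 8; Service C gets 8, best alternative 2. No profitable deviation — NE.
(Originals, News, News): Service A can switch to Licensed (5 → 8). Not NE.
(Licensed, Sports, Sports): Service A gets 10, best alternative 1; Service B gets 7, best alternative 0; Service C gets 6, best alternative 2. No profitable deviation — NE.
(Licensed, Sports, News): Service A can switch to Originals (5 → 8). Not NE.
(Licensed, News, Sports): Service A can switch to Originals (3 → 7). Not NE.
(Licensed, News, News): Service C can switch to Sports (4 → 8). Not NE.

The pure Nash equilibria are (Originals, Sports, News), (Originals, News, Sports), (Licensed, Sports, Sports).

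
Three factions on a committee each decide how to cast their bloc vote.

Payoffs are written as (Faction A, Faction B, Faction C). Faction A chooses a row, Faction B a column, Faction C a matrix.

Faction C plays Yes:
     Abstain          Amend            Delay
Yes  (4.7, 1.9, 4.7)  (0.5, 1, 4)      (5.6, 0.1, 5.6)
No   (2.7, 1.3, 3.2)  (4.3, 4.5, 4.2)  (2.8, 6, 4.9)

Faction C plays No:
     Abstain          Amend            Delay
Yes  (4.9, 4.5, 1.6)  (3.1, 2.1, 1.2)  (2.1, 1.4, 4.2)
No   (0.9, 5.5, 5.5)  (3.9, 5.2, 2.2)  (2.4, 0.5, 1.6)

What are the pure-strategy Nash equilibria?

The unique pure-strategy Nash equilibrium is (Yes, Abstain, Yes).

(Yes, Abstain, Yes): Faction A gets 4.7, best alternative 2.7; Faction B gets 1.9, best alternative 1; Faction C gets 4.7, best alternative 1.6. No profitable deviation — NE.
(Yes, Abstain, No): Faction C can switch to Yes (1.6 → 4.7). Not NE.
(Yes, Amend, Yes): Faction A can switch to No (0.5 → 4.3). Not NE.
(Yes, Amend, No): Faction A can switch to No (3.1 → 3.9). Not NE.
(Yes, Delay, Yes): Faction B can switch to Abstain (0.1 → 1.9). Not NE.
(Yes, Delay, No): Faction A can switch to No (2.1 → 2.4). Not NE.
(No, Abstain, Yes): Faction A can switch to Yes (2.7 → 4.7). Not NE.
(No, Abstain, No): Faction A can switch to Yes (0.9 → 4.9). Not NE.
(No, Amend, Yes): Faction B can switch to Delay (4.5 → 6). Not NE.
(No, Amend, No): Faction B can switch to Abstain (5.2 → 5.5). Not NE.
(No, Delay, Yes): Faction A can switch to Yes (2.8 → 5.6). Not NE.
(The remaining 1 profile has a profitable deviation by the same check.)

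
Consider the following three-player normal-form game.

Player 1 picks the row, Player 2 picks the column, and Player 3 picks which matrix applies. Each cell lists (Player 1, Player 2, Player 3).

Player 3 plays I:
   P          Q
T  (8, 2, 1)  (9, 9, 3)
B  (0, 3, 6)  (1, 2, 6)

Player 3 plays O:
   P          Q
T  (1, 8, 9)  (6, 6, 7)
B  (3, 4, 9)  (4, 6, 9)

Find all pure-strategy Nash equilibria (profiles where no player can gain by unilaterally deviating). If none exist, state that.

No pure-strategy Nash equilibrium.

Player 1 against (P, I): payoffs 8, 0 → best response T.
Player 1 against (P, O): payoffs 1, 3 → best response B.
Player 1 against (Q, I): payoffs 9, 1 → best response T.
Player 1 against (Q, O): payoffs 6, 4 → best response T.
Player 2 against (T, I): payoffs 2, 9 → best response Q.
Player 2 against (T, O): payoffs 8, 6 → best response P.
Player 2 against (B, I): payoffs 3, 2 → best response P.
Player 2 against (B, O): payoffs 4, 6 → best response Q.
Player 3 against (T, P): payoffs 1, 9 → best response O.
Player 3 against (T, Q): payoffs 3, 7 → best response O.
Player 3 against (B, P): payoffs 6, 9 → best response O.
Player 3 against (B, Q): payoffs 6, 9 → best response O.
No profile is a mutual best response for all players.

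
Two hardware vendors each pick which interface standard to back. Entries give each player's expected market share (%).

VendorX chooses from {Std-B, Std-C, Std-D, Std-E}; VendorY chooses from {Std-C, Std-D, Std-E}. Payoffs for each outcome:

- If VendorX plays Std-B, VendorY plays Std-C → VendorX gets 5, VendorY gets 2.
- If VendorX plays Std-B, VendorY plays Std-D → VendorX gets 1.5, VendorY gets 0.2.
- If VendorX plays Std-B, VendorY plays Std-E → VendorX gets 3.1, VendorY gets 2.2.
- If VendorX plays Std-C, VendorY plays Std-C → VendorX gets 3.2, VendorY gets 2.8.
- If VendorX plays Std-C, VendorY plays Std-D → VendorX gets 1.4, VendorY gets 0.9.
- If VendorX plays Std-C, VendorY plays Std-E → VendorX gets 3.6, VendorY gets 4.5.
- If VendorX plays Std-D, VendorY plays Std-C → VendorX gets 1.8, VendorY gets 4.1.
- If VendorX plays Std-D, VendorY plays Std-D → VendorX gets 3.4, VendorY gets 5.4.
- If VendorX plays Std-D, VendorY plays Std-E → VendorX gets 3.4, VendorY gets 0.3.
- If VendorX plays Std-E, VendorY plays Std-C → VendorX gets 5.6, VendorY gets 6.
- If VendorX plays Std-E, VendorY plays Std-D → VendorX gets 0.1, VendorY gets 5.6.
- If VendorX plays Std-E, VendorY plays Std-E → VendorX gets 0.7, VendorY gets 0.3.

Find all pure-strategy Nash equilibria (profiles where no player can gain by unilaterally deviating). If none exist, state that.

The pure Nash equilibria are (Std-C, Std-E); (Std-D, Std-D); (Std-E, Std-C).

VendorX against Std-C: payoffs 5, 3.2, 1.8, 5.6 → best response Std-E.
VendorX against Std-D: payoffs 1.5, 1.4, 3.4, 0.1 → best response Std-D.
VendorX against Std-E: payoffs 3.1, 3.6, 3.4, 0.7 → best response Std-C.
VendorY against Std-B: payoffs 2, 0.2, 2.2 → best response Std-E.
VendorY against Std-C: payoffs 2.8, 0.9, 4.5 → best response Std-E.
VendorY against Std-D: payoffs 4.1, 5.4, 0.3 → best response Std-D.
VendorY against Std-E: payoffs 6, 5.6, 0.3 → best response Std-C.
Mutual best responses: (Std-C, Std-E); (Std-D, Std-D); (Std-E, Std-C).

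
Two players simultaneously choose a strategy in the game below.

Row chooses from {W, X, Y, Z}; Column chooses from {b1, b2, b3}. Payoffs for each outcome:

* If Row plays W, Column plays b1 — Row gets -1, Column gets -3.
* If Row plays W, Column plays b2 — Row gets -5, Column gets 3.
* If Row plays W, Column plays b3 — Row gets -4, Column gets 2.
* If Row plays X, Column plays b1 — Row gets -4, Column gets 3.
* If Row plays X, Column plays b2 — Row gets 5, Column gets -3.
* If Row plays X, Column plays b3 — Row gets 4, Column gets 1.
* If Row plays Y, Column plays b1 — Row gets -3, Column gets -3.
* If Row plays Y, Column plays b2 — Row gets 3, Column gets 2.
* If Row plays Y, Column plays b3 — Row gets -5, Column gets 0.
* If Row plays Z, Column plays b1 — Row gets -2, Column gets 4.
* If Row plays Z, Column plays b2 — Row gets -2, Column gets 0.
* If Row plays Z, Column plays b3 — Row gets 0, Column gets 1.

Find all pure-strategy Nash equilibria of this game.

For each player, find the best response to each opponent profile; mutual best responses are the pure NE.
Row against b1: payoffs -1, -4, -3, -2 → best response W.
Row against b2: payoffs -5, 5, 3, -2 → best response X.
Row against b3: payoffs -4, 4, -5, 0 → best response X.
Column against W: payoffs -3, 3, 2 → best response b2.
Column against X: payoffs 3, -3, 1 → best response b1.
Column against Y: payoffs -3, 2, 0 → best response b2.
Column against Z: payoffs 4, 0, 1 → best response b1.
No profile is a mutual best response for all players.

This game has no pure Nash equilibrium.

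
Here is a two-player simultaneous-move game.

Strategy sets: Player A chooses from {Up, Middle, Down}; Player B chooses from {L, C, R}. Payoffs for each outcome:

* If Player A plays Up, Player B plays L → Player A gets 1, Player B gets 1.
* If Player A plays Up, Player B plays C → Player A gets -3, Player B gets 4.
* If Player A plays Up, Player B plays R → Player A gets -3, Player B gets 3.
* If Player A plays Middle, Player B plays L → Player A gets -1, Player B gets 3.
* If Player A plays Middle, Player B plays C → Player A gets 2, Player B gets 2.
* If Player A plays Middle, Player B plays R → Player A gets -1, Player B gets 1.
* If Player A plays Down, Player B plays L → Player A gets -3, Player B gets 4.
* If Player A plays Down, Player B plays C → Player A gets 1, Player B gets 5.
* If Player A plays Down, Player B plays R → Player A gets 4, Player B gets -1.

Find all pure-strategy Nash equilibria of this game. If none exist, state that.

(Up, L): Player B can switch to C (1 → 4). Not NE.
(Up, C): Player A can switch to Middle (-3 → 2). Not NE.
(Up, R): Player A can switch to Middle (-3 → -1). Not NE.
(Middle, L): Player A can switch to Up (-1 → 1). Not NE.
(Middle, C): Player B can switch to L (2 → 3). Not NE.
(Middle, R): Player A can switch to Down (-1 → 4). Not NE.
(Down, L): Player A can switch to Up (-3 → 1). Not NE.
(Down, C): Player A can switch to Middle (1 → 2). Not NE.
(Down, R): Player B can switch to L (-1 → 4). Not NE.

There is no pure-strategy Nash equilibrium.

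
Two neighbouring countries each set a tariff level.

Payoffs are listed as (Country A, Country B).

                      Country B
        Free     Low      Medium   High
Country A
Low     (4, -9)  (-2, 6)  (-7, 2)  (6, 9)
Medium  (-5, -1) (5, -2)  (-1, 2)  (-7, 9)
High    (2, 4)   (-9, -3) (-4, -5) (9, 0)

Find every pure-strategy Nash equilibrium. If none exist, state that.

Country A against Free: payoffs 4, -5, 2 → best response Low.
Country A against Low: payoffs -2, 5, -9 → best response Medium.
Country A against Medium: payoffs -7, -1, -4 → best response Medium.
Country A against High: payoffs 6, -7, 9 → best response High.
Country B against Low: payoffs -9, 6, 2, 9 → best response High.
Country B against Medium: payoffs -1, -2, 2, 9 → best response High.
Country B against High: payoffs 4, -3, -5, 0 → best response Free.
No profile is a mutual best response for all players.

none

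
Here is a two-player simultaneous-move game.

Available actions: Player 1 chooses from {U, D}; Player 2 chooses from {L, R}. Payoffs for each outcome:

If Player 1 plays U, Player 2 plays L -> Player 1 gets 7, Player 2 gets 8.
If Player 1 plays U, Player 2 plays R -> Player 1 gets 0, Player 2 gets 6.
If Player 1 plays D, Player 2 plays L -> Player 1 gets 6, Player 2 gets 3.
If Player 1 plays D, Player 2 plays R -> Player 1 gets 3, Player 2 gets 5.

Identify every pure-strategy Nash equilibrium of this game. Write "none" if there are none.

Player 1 against L: payoffs 7, 6 → best response U.
Player 1 against R: payoffs 0, 3 → best response D.
Player 2 against U: payoffs 8, 6 → best response L.
Player 2 against D: payoffs 3, 5 → best response R.
Mutual best responses: (U, L); (D, R).

(U, L); (D, R)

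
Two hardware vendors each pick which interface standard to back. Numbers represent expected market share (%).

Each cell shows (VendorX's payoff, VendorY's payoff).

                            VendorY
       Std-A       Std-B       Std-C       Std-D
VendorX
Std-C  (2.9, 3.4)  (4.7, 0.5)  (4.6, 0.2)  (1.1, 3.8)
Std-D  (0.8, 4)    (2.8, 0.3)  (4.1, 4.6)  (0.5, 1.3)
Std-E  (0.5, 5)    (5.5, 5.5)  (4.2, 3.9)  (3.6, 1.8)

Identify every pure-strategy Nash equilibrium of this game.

For each player, find the best response to each opponent profile; mutual best responses are the pure NE.
VendorX against Std-A: payoffs 2.9, 0.8, 0.5 → best response Std-C.
VendorX against Std-B: payoffs 4.7, 2.8, 5.5 → best response Std-E.
VendorX against Std-C: payoffs 4.6, 4.1, 4.2 → best response Std-C.
VendorX against Std-D: payoffs 1.1, 0.5, 3.6 → best response Std-E.
VendorY against Std-C: payoffs 3.4, 0.5, 0.2, 3.8 → best response Std-D.
VendorY against Std-D: payoffs 4, 0.3, 4.6, 1.3 → best response Std-C.
VendorY against Std-E: payoffs 5, 5.5, 3.9, 1.8 → best response Std-B.
Mutual best responses: (Std-E, Std-B).

Pure NE: (Std-E, Std-B)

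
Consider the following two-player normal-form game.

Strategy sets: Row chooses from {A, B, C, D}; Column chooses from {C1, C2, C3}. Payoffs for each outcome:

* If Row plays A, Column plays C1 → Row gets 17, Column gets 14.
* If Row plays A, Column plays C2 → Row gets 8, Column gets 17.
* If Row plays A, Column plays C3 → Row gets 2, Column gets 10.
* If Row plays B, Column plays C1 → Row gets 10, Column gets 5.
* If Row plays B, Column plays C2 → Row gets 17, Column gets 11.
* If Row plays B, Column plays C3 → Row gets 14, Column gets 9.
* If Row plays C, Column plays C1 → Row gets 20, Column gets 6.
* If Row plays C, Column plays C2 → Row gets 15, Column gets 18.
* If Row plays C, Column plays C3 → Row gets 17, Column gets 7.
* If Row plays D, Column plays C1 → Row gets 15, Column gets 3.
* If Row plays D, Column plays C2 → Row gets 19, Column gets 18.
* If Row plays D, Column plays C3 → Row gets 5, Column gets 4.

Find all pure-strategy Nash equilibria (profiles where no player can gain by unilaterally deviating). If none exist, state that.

The unique pure-strategy Nash equilibrium is (D, C2).

(A, C1): Row can switch to C (17 → 20). Not NE.
(A, C2): Row can switch to B (8 → 17). Not NE.
(A, C3): Row can switch to B (2 → 14). Not NE.
(B, C1): Row can switch to A (10 → 17). Not NE.
(B, C2): Row can switch to D (17 → 19). Not NE.
(B, C3): Row can switch to C (14 → 17). Not NE.
(D, C2): Row gets 19, best alternative 17; Column gets 18, best alternative 4. No profitable deviation — NE.
(The remaining 5 profiles each have a profitable deviation by the same check.)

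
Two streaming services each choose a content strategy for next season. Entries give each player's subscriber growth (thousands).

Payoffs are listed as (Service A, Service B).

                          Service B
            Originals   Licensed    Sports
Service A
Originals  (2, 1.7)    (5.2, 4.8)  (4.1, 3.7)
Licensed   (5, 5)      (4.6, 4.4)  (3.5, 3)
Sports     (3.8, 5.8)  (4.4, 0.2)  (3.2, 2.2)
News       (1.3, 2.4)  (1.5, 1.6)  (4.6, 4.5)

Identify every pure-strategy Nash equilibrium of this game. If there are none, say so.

(Originals, Licensed), (Licensed, Originals), (News, Sports)

Service A against Originals: payoffs 2, 5, 3.8, 1.3 → best response Licensed.
Service A against Licensed: payoffs 5.2, 4.6, 4.4, 1.5 → best response Originals.
Service A against Sports: payoffs 4.1, 3.5, 3.2, 4.6 → best response News.
Service B against Originals: payoffs 1.7, 4.8, 3.7 → best response Licensed.
Service B against Licensed: payoffs 5, 4.4, 3 → best response Originals.
Service B against Sports: payoffs 5.8, 0.2, 2.2 → best response Originals.
Service B against News: payoffs 2.4, 1.6, 4.5 → best response Sports.
Mutual best responses: (Originals, Licensed); (Licensed, Originals); (News, Sports).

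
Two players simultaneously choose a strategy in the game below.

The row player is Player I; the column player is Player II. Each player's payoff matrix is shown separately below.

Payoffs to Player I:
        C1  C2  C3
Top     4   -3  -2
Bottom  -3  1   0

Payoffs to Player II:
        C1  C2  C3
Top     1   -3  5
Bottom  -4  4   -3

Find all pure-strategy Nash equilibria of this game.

Player I against C1: payoffs 4, -3 → best response Top.
Player I against C2: payoffs -3, 1 → best response Bottom.
Player I against C3: payoffs -2, 0 → best response Bottom.
Player II against Top: payoffs 1, -3, 5 → best response C3.
Player II against Bottom: payoffs -4, 4, -3 → best response C2.
Mutual best responses: (Bottom, C2).

Pure NE: (Bottom, C2)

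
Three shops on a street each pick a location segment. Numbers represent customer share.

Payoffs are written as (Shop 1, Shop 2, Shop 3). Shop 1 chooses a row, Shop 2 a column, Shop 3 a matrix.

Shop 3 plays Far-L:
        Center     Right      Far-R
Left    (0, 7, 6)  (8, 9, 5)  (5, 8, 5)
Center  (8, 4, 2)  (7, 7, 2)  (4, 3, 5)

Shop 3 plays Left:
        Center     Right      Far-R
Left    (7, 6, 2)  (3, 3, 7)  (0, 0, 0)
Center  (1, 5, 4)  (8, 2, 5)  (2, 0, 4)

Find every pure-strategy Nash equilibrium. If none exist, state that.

(Left, Center, Far-L): Shop 1 can switch to Center (0 → 8). Not NE.
(Left, Center, Left): Shop 3 can switch to Far-L (2 → 6). Not NE.
(Left, Right, Far-L): Shop 3 can switch to Left (5 → 7). Not NE.
(Left, Right, Left): Shop 1 can switch to Center (3 → 8). Not NE.
(Left, Far-R, Far-L): Shop 2 can switch to Right (8 → 9). Not NE.
(Left, Far-R, Left): Shop 1 can switch to Center (0 → 2). Not NE.
(Center, Center, Far-L): Shop 2 can switch to Right (4 → 7). Not NE.
(Center, Center, Left): Shop 1 can switch to Left (1 → 7). Not NE.
(Center, Right, Far-L): Shop 1 can switch to Left (7 → 8). Not NE.
(Center, Right, Left): Shop 2 can switch to Center (2 → 5). Not NE.
(The remaining 2 profiles each have a profitable deviation by the same check.)

No pure-strategy Nash equilibrium.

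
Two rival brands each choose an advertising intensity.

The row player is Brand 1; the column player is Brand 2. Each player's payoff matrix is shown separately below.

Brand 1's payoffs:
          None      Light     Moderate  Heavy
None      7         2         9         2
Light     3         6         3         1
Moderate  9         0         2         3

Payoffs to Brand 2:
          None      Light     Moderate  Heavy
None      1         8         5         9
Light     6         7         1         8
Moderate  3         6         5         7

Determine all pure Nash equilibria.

For each player, find the best response to each opponent profile; mutual best responses are the pure NE.
Brand 1 against None: payoffs 7, 3, 9 → best response Moderate.
Brand 1 against Light: payoffs 2, 6, 0 → best response Light.
Brand 1 against Moderate: payoffs 9, 3, 2 → best response None.
Brand 1 against Heavy: payoffs 2, 1, 3 → best response Moderate.
Brand 2 against None: payoffs 1, 8, 5, 9 → best response Heavy.
Brand 2 against Light: payoffs 6, 7, 1, 8 → best response Heavy.
Brand 2 against Moderate: payoffs 3, 6, 5, 7 → best response Heavy.
Mutual best responses: (Moderate, Heavy).

Pure NE: (Moderate, Heavy)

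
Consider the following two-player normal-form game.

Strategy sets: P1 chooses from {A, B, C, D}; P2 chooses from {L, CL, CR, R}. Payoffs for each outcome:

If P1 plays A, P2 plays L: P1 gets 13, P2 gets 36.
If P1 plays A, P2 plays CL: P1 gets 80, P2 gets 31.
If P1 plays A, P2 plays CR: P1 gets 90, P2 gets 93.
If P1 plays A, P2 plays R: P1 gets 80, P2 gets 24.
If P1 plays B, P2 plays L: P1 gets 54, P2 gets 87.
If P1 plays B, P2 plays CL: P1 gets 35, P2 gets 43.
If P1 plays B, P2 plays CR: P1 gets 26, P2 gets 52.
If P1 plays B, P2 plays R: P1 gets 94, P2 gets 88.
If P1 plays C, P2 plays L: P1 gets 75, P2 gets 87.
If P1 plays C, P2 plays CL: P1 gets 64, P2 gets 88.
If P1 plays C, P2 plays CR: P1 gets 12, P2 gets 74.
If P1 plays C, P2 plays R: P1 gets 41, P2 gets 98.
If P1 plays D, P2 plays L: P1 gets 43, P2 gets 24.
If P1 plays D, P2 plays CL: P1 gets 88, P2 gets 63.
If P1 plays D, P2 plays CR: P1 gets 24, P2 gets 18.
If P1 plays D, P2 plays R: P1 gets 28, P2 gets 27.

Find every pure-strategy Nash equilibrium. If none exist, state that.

(A, L): P1 can switch to B (13 → 54). Not NE.
(A, CL): P1 can switch to D (80 → 88). Not NE.
(A, CR): P1 gets 90, best alternative 26; P2 gets 93, best alternative 36. No profitable deviation — NE.
(A, R): P1 can switch to B (80 → 94). Not NE.
(B, L): P1 can switch to C (54 → 75). Not NE.
(B, CL): P1 can switch to A (35 → 80). Not NE.
(B, CR): P1 can switch to A (26 → 90). Not NE.
(B, R): P1 gets 94, best alternative 80; P2 gets 88, best alternative 87. No profitable deviation — NE.
(C, L): P2 can switch to CL (87 → 88). Not NE.
(C, CL): P1 can switch to A (64 → 80). Not NE.
(C, CR): P1 can switch to A (12 → 90). Not NE.
(C, R): P1 can switch to A (41 → 80). Not NE.
(D, L): P1 can switch to B (43 → 54). Not NE.
(D, CL): P1 gets 88, best alternative 80; P2 gets 63, best alternative 27. No profitable deviation — NE.
(D, CR): P1 can switch to A (24 → 90). Not NE.
(The remaining 1 profile has a profitable deviation by the same check.)

(A, CR), (B, R), (D, CL)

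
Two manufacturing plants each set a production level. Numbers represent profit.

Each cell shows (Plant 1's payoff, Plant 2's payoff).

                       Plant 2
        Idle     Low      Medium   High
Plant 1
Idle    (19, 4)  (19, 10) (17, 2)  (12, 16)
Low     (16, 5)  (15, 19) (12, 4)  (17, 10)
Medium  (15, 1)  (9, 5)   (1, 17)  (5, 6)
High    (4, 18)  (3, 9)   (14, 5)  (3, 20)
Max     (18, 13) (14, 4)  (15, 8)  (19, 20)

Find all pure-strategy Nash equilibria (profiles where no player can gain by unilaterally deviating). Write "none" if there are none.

Pure NE: (Max, High)

Mark each player's best response to every combination of opponents' strategies; a profile where every player is best-responding is a pure Nash equilibrium.
Plant 1 against Idle: payoffs 19, 16, 15, 4, 18 → best response Idle.
Plant 1 against Low: payoffs 19, 15, 9, 3, 14 → best response Idle.
Plant 1 against Medium: payoffs 17, 12, 1, 14, 15 → best response Idle.
Plant 1 against High: payoffs 12, 17, 5, 3, 19 → best response Max.
Plant 2 against Idle: payoffs 4, 10, 2, 16 → best response High.
Plant 2 against Low: payoffs 5, 19, 4, 10 → best response Low.
Plant 2 against Medium: payoffs 1, 5, 17, 6 → best response Medium.
Plant 2 against High: payoffs 18, 9, 5, 20 → best response High.
Plant 2 against Max: payoffs 13, 4, 8, 20 → best response High.
Mutual best responses: (Max, High).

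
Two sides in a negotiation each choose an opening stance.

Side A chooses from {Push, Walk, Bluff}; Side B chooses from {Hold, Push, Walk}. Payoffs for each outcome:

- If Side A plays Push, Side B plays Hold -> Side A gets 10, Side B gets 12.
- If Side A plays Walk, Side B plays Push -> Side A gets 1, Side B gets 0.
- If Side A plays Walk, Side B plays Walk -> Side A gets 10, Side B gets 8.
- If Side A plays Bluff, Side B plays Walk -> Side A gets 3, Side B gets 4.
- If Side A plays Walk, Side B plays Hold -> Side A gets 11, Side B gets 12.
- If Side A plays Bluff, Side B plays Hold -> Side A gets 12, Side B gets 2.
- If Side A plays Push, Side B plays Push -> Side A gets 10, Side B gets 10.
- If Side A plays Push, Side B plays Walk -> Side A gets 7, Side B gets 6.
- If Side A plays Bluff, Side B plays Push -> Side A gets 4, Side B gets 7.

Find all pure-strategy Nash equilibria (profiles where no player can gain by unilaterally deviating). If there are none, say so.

There is no pure-strategy Nash equilibrium.

(Push, Hold): Side A can switch to Walk (10 → 11). Not NE.
(Push, Push): Side B can switch to Hold (10 → 12). Not NE.
(Push, Walk): Side A can switch to Walk (7 → 10). Not NE.
(Walk, Hold): Side A can switch to Bluff (11 → 12). Not NE.
(Walk, Push): Side A can switch to Push (1 → 10). Not NE.
(Walk, Walk): Side B can switch to Hold (8 → 12). Not NE.
(Bluff, Hold): Side B can switch to Push (2 → 7). Not NE.
(Bluff, Push): Side A can switch to Push (4 → 10). Not NE.
(Bluff, Walk): Side A can switch to Push (3 → 7). Not NE.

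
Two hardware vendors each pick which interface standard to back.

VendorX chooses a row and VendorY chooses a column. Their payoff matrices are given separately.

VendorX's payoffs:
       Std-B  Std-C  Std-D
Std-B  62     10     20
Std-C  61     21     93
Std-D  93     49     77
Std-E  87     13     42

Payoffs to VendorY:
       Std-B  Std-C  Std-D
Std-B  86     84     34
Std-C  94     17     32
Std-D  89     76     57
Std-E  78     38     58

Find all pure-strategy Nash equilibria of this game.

Mark each player's best response to every combination of opponents' strategies; a profile where every player is best-responding is a pure Nash equilibrium.
VendorX against Std-B: payoffs 62, 61, 93, 87 → best response Std-D.
VendorX against Std-C: payoffs 10, 21, 49, 13 → best response Std-D.
VendorX against Std-D: payoffs 20, 93, 77, 42 → best response Std-C.
VendorY against Std-B: payoffs 86, 84, 34 → best response Std-B.
VendorY against Std-C: payoffs 94, 17, 32 → best response Std-B.
VendorY against Std-D: payoffs 89, 76, 57 → best response Std-B.
VendorY against Std-E: payoffs 78, 38, 58 → best response Std-B.
Mutual best responses: (Std-D, Std-B).

Pure NE: (Std-D, Std-B)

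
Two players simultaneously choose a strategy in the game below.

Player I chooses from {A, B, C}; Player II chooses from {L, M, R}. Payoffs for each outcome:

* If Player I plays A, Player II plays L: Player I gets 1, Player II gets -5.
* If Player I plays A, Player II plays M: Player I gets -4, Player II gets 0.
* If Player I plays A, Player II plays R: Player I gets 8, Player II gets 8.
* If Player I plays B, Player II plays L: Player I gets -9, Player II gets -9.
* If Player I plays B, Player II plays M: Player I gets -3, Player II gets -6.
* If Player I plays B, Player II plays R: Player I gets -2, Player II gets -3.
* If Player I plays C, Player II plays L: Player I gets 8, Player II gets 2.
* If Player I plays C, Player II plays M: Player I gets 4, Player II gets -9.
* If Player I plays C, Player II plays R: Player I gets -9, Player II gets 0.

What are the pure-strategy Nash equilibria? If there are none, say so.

The pure Nash equilibria are (A, R); (C, L).

(A, L): Player I can switch to C (1 → 8). Not NE.
(A, M): Player I can switch to B (-4 → -3). Not NE.
(A, R): Player I gets 8, best alternative -2; Player II gets 8, best alternative 0. No profitable deviation — NE.
(B, L): Player I can switch to A (-9 → 1). Not NE.
(B, M): Player I can switch to C (-3 → 4). Not NE.
(B, R): Player I can switch to A (-2 → 8). Not NE.
(C, L): Player I gets 8, best alternative 1; Player II gets 2, best alternative 0. No profitable deviation — NE.
(C, M): Player II can switch to L (-9 → 2). Not NE.
(C, R): Player I can switch to A (-9 → 8). Not NE.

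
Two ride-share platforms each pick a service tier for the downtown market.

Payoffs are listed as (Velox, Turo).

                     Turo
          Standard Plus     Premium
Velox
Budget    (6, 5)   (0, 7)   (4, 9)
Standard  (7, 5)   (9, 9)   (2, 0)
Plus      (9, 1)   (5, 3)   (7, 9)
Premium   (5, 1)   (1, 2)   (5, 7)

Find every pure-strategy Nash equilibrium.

(Standard, Plus) and (Plus, Premium)

For each player, find the best response to each opponent profile; mutual best responses are the pure NE.
Velox against Standard: payoffs 6, 7, 9, 5 → best response Plus.
Velox against Plus: payoffs 0, 9, 5, 1 → best response Standard.
Velox against Premium: payoffs 4, 2, 7, 5 → best response Plus.
Turo against Budget: payoffs 5, 7, 9 → best response Premium.
Turo against Standard: payoffs 5, 9, 0 → best response Plus.
Turo against Plus: payoffs 1, 3, 9 → best response Premium.
Turo against Premium: payoffs 1, 2, 7 → best response Premium.
Mutual best responses: (Standard, Plus); (Plus, Premium).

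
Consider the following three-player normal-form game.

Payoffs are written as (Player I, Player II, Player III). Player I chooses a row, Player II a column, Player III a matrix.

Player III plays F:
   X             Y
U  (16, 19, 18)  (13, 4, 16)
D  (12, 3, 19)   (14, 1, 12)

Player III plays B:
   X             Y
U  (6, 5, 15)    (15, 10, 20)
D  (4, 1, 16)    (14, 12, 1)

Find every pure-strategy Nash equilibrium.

Pure-strategy Nash equilibria: (U, X, F) and (U, Y, B)

Player I against (X, F): payoffs 16, 12 → best response U.
Player I against (X, B): payoffs 6, 4 → best response U.
Player I against (Y, F): payoffs 13, 14 → best response D.
Player I against (Y, B): payoffs 15, 14 → best response U.
Player II against (U, F): payoffs 19, 4 → best response X.
Player II against (U, B): payoffs 5, 10 → best response Y.
Player II against (D, F): payoffs 3, 1 → best response X.
Player II against (D, B): payoffs 1, 12 → best response Y.
Player III against (U, X): payoffs 18, 15 → best response F.
Player III against (U, Y): payoffs 16, 20 → best response B.
Player III against (D, X): payoffs 19, 16 → best response F.
Player III against (D, Y): payoffs 12, 1 → best response F.
Mutual best responses: (U, X, F); (U, Y, B).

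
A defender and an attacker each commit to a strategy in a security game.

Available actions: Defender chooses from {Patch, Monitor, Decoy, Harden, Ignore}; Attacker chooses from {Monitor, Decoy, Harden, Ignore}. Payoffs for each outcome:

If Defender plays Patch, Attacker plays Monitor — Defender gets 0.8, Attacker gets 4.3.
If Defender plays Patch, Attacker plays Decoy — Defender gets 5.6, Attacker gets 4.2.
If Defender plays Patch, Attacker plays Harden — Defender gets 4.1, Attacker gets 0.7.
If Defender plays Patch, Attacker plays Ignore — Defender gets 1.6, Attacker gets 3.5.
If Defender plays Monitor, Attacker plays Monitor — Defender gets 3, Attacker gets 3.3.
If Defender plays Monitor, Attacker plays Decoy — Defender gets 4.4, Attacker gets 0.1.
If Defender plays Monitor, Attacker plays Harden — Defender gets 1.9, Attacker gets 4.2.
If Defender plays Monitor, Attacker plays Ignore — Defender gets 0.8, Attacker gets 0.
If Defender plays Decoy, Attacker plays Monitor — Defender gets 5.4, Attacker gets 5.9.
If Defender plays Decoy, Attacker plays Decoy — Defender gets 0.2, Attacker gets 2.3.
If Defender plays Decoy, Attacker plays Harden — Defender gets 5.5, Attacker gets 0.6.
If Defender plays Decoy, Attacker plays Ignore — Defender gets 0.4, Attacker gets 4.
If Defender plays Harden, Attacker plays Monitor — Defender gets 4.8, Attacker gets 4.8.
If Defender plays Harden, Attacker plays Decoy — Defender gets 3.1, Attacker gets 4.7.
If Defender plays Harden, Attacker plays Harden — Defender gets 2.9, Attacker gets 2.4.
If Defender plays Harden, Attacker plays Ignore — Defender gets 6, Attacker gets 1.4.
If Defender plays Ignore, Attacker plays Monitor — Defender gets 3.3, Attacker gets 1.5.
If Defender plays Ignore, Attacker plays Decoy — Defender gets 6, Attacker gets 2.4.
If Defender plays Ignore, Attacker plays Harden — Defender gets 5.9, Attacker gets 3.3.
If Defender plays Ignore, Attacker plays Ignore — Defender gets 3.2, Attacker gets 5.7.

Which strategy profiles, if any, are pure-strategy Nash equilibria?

The unique pure-strategy Nash equilibrium is (Decoy, Monitor).

(Patch, Monitor): Defender can switch to Monitor (0.8 → 3). Not NE.
(Patch, Decoy): Defender can switch to Ignore (5.6 → 6). Not NE.
(Patch, Harden): Defender can switch to Decoy (4.1 → 5.5). Not NE.
(Patch, Ignore): Defender can switch to Harden (1.6 → 6). Not NE.
(Monitor, Monitor): Defender can switch to Decoy (3 → 5.4). Not NE.
(Monitor, Decoy): Defender can switch to Patch (4.4 → 5.6). Not NE.
(Monitor, Harden): Defender can switch to Patch (1.9 → 4.1). Not NE.
(Monitor, Ignore): Defender can switch to Patch (0.8 → 1.6). Not NE.
(Decoy, Monitor): Defender gets 5.4, best alternative 4.8; Attacker gets 5.9, best alternative 4. No profitable deviation — NE.
(Decoy, Decoy): Defender can switch to Patch (0.2 → 5.6). Not NE.
(Decoy, Harden): Defender can switch to Ignore (5.5 → 5.9). Not NE.
(The remaining 9 profiles each have a profitable deviation by the same check.)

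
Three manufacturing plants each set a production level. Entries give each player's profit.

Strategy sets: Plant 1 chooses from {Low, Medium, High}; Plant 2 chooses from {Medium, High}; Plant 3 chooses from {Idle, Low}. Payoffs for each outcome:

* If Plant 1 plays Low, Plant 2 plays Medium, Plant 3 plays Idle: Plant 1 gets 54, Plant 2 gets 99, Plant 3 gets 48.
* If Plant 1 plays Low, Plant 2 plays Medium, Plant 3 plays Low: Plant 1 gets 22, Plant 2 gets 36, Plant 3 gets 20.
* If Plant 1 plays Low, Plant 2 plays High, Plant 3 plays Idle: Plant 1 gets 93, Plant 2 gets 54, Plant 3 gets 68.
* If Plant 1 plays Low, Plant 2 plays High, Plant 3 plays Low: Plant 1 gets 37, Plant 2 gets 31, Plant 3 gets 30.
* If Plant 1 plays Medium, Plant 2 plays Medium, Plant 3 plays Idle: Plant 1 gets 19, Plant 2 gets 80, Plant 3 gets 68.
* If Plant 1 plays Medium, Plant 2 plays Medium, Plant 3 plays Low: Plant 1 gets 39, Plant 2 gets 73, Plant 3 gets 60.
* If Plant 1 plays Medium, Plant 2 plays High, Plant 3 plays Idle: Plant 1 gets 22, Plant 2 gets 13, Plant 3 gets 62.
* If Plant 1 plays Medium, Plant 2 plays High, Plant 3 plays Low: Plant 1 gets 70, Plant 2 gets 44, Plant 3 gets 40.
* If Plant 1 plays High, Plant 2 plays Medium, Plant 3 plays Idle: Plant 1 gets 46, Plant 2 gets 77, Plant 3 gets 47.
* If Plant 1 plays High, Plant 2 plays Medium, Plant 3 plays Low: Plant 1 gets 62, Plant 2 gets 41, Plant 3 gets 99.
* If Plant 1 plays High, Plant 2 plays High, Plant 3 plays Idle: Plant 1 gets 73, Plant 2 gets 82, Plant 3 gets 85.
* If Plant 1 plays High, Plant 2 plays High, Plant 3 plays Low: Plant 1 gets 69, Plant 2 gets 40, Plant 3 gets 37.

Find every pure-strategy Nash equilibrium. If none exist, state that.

Pure-strategy Nash equilibria: (Low, Medium, Idle) and (High, Medium, Low)

(Low, Medium, Idle): Plant 1 gets 54, best alternative 46; Plant 2 gets 99, best alternative 54; Plant 3 gets 48, best alternative 20. No profitable deviation — NE.
(Low, Medium, Low): Plant 1 can switch to Medium (22 → 39). Not NE.
(Low, High, Idle): Plant 2 can switch to Medium (54 → 99). Not NE.
(Low, High, Low): Plant 1 can switch to Medium (37 → 70). Not NE.
(Medium, Medium, Idle): Plant 1 can switch to Low (19 → 54). Not NE.
(Medium, Medium, Low): Plant 1 can switch to High (39 → 62). Not NE.
(Medium, High, Idle): Plant 1 can switch to Low (22 → 93). Not NE.
(Medium, High, Low): Plant 2 can switch to Medium (44 → 73). Not NE.
(High, Medium, Idle): Plant 1 can switch to Low (46 → 54). Not NE.
(High, Medium, Low): Plant 1 gets 62, best alternative 39; Plant 2 gets 41, best alternative 40; Plant 3 gets 99, best alternative 47. No profitable deviation — NE.
(High, High, Idle): Plant 1 can switch to Low (73 → 93). Not NE.
(High, High, Low): Plant 1 can switch to Medium (69 → 70). Not NE.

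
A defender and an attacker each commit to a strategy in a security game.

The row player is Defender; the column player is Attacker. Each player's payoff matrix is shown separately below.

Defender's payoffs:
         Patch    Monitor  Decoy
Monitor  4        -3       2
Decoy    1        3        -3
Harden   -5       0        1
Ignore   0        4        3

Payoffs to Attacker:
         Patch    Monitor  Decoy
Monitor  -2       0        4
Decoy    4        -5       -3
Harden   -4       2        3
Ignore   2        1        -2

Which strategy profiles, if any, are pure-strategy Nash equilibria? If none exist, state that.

Defender against Patch: payoffs 4, 1, -5, 0 → best response Monitor.
Defender against Monitor: payoffs -3, 3, 0, 4 → best response Ignore.
Defender against Decoy: payoffs 2, -3, 1, 3 → best response Ignore.
Attacker against Monitor: payoffs -2, 0, 4 → best response Decoy.
Attacker against Decoy: payoffs 4, -5, -3 → best response Patch.
Attacker against Harden: payoffs -4, 2, 3 → best response Decoy.
Attacker against Ignore: payoffs 2, 1, -2 → best response Patch.
No profile is a mutual best response for all players.

There is no pure-strategy Nash equilibrium.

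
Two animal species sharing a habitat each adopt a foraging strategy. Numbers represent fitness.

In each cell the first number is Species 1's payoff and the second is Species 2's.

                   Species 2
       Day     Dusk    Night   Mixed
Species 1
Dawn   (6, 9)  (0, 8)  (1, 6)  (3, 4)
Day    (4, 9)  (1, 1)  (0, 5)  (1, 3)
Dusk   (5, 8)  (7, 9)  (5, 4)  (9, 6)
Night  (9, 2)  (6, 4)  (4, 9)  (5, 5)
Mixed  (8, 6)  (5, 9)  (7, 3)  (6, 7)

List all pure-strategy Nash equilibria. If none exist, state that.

(Dawn, Day): Species 1 can switch to Night (6 → 9). Not NE.
(Dawn, Dusk): Species 1 can switch to Day (0 → 1). Not NE.
(Dawn, Night): Species 1 can switch to Dusk (1 → 5). Not NE.
(Dawn, Mixed): Species 1 can switch to Dusk (3 → 9). Not NE.
(Day, Day): Species 1 can switch to Dawn (4 → 6). Not NE.
(Day, Dusk): Species 1 can switch to Dusk (1 → 7). Not NE.
(Day, Night): Species 1 can switch to Dawn (0 → 1). Not NE.
(Day, Mixed): Species 1 can switch to Dawn (1 → 3). Not NE.
(Dusk, Day): Species 1 can switch to Dawn (5 → 6). Not NE.
(Dusk, Dusk): Species 1 gets 7, best alternative 6; Species 2 gets 9, best alternative 8. No profitable deviation — NE.
(Dusk, Night): Species 1 can switch to Mixed (5 → 7). Not NE.
(Dusk, Mixed): Species 2 can switch to Day (6 → 8). Not NE.
(Night, Day): Species 2 can switch to Dusk (2 → 4). Not NE.
(The remaining 7 profiles each have a profitable deviation by the same check.)

(Dusk, Dusk)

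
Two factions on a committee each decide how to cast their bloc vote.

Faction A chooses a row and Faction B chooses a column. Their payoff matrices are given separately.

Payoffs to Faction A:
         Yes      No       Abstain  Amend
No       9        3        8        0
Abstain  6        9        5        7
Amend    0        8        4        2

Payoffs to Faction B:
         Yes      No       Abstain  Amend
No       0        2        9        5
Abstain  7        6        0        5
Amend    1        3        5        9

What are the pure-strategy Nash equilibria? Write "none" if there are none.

For each strategy profile, look for a profitable unilateral deviation.
(No, Yes): Faction B can switch to No (0 → 2). Not NE.
(No, No): Faction A can switch to Abstain (3 → 9). Not NE.
(No, Abstain): Faction A gets 8, best alternative 5; Faction B gets 9, best alternative 5. No profitable deviation — NE.
(No, Amend): Faction A can switch to Abstain (0 → 7). Not NE.
(Abstain, Yes): Faction A can switch to No (6 → 9). Not NE.
(Abstain, No): Faction B can switch to Yes (6 → 7). Not NE.
(Abstain, Abstain): Faction A can switch to No (5 → 8). Not NE.
(Abstain, Amend): Faction B can switch to Yes (5 → 7). Not NE.
(Amend, Yes): Faction A can switch to No (0 → 9). Not NE.
(The remaining 3 profiles each have a profitable deviation by the same check.)

(No, Abstain)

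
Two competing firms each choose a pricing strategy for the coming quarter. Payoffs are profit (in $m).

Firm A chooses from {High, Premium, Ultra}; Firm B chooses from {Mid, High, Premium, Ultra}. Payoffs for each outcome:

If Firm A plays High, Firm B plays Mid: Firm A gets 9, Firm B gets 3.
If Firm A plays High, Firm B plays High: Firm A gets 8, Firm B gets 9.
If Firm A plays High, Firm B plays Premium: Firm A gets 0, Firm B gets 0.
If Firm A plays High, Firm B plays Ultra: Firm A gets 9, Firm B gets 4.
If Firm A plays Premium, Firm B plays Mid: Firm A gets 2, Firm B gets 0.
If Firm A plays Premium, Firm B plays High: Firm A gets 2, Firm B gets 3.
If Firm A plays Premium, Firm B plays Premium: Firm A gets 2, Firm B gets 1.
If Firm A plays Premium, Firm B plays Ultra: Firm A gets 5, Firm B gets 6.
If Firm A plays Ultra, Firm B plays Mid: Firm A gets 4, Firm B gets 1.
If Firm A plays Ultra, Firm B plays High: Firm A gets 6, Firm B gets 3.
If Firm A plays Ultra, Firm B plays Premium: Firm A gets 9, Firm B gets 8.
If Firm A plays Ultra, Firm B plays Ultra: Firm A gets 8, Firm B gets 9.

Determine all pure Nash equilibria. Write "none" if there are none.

Check each profile: it is a Nash equilibrium iff no player can strictly gain by switching unilaterally.
(High, Mid): Firm B can switch to High (3 → 9). Not NE.
(High, High): Firm A gets 8, best alternative 6; Firm B gets 9, best alternative 4. No profitable deviation — NE.
(High, Premium): Firm A can switch to Premium (0 → 2). Not NE.
(High, Ultra): Firm B can switch to High (4 → 9). Not NE.
(Premium, Mid): Firm A can switch to High (2 → 9). Not NE.
(Premium, High): Firm A can switch to High (2 → 8). Not NE.
(Premium, Premium): Firm A can switch to Ultra (2 → 9). Not NE.
(Premium, Ultra): Firm A can switch to High (5 → 9). Not NE.
(Ultra, Mid): Firm A can switch to High (4 → 9). Not NE.
(The remaining 3 profiles each have a profitable deviation by the same check.)

(High, High)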